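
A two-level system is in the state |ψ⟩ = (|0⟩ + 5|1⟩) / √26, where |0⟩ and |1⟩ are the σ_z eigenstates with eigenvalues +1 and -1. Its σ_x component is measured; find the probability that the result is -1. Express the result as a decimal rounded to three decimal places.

|-x⟩ = (|0⟩ - |1⟩)/√2, so ⟨-x|ψ⟩ = (-4) / (√2·√26).
P = |-4|² / 52 = 16/52.

0.308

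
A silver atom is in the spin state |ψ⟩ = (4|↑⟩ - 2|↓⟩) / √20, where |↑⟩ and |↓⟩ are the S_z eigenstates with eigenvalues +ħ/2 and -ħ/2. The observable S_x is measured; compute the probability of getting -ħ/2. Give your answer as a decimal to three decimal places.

0.900

|-x⟩ = (|↑⟩ - |↓⟩)/√2, so ⟨-x|ψ⟩ = (6) / (√2·√20).
P = |6|² / 40 = 36/40.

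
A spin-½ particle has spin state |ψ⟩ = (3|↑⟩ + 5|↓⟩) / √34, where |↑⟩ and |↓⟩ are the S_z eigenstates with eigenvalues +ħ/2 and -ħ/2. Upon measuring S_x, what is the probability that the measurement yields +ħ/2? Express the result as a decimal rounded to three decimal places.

|+x⟩ = (|↑⟩ + |↓⟩)/√2, so ⟨+x|ψ⟩ = (8) / (√2·√34).
P = |8|² / 68 = 64/68.

0.941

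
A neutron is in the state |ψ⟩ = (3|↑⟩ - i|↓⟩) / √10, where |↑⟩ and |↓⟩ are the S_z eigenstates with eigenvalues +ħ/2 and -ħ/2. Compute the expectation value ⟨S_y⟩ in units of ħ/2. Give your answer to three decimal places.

-0.600

⟨σ_y⟩ = 2 Im(a* b)/(|a|²+|b|²) with a = 3, b = -i.
a* b = -3i, so ⟨σ_y⟩ = -6/10.
⟨S_y⟩ = (ħ/2)·⟨σ_y⟩.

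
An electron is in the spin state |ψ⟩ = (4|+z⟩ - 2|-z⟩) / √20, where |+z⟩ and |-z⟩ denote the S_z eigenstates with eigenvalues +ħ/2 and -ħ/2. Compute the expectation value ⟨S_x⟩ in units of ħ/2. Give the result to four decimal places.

⟨σ_x⟩ = 2 Re(a* b)/(|a|²+|b|²) with a = 4, b = -2.
a* b = -8, so ⟨σ_x⟩ = -16/20.
⟨S_x⟩ = (ħ/2)·⟨σ_x⟩.

-0.8000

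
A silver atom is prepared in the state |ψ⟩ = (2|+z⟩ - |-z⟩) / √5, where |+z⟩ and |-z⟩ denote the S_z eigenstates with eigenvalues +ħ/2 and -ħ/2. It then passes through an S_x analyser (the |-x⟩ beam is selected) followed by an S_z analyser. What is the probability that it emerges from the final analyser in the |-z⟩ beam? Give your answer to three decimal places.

First analyser (S_x): P(|-x⟩) = |⟨-x|ψ⟩|² = 9/10.
After stage 1 the state is |-x⟩; P(|-z⟩) = |⟨-z|-x⟩|² = 1/2.
Joint probability = 9/10 × 1/2 = 0.450.

0.450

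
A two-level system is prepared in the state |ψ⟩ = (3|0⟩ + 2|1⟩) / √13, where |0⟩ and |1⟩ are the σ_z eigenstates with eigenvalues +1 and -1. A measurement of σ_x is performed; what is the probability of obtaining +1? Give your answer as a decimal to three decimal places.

|+x⟩ = (|0⟩ + |1⟩)/√2, so ⟨+x|ψ⟩ = (5) / (√2·√13).
P = |5|² / 26 = 25/26.

0.962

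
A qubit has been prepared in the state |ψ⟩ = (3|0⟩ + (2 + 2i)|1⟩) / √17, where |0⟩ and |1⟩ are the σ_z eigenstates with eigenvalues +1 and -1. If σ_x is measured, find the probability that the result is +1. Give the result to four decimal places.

0.8529

|+x⟩ = (|0⟩ + |1⟩)/√2, so ⟨+x|ψ⟩ = (5 + 2i) / (√2·√17).
P = |5 + 2i|² / 34 = 29/34.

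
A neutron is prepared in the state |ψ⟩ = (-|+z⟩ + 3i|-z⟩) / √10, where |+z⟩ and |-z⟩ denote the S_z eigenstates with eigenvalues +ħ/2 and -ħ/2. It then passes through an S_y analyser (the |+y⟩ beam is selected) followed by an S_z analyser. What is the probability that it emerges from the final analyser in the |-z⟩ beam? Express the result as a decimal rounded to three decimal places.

First analyser (S_y): P(|+y⟩) = |⟨+y|ψ⟩|² = 4/20.
After stage 1 the state is |+y⟩; P(|-z⟩) = |⟨-z|+y⟩|² = 1/2.
Joint probability = 4/20 × 1/2 = 0.100.

0.100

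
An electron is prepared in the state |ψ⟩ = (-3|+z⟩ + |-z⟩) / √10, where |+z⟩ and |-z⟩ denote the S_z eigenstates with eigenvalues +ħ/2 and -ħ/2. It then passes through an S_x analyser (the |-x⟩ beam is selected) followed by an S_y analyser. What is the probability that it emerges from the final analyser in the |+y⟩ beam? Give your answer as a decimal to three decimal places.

First analyser (S_x): P(|-x⟩) = |⟨-x|ψ⟩|² = 16/20.
After stage 1 the state is |-x⟩; P(|+y⟩) = |⟨+y|-x⟩|² = 1/2.
Joint probability = 16/20 × 1/2 = 0.400.

0.400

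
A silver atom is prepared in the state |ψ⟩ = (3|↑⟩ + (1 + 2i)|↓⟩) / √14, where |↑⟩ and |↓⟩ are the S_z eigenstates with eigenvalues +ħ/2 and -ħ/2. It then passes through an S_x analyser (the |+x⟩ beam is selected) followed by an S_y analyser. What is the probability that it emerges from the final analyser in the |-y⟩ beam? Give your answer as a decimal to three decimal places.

0.357

First analyser (S_x): P(|+x⟩) = |⟨+x|ψ⟩|² = 20/28.
After stage 1 the state is |+x⟩; P(|-y⟩) = |⟨-y|+x⟩|² = 1/2.
Joint probability = 20/28 × 1/2 = 0.357.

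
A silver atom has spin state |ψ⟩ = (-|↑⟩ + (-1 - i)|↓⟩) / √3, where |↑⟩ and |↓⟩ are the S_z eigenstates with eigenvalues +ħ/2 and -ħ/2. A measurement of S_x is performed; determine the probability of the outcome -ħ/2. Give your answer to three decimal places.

0.167

|-x⟩ = (|↑⟩ - |↓⟩)/√2, so ⟨-x|ψ⟩ = (i) / (√2·√3).
P = |i|² / 6 = 1/6.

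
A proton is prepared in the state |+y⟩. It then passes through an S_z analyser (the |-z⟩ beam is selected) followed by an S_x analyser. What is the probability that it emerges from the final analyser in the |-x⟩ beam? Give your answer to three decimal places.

First analyser (S_z): from |+y⟩, P(|-z⟩) = 1/2.
After stage 1 the state is |-z⟩; P(|-x⟩) = |⟨-x|-z⟩|² = 1/2.
Joint probability = 1/2 × 1/2 = 0.250.

0.250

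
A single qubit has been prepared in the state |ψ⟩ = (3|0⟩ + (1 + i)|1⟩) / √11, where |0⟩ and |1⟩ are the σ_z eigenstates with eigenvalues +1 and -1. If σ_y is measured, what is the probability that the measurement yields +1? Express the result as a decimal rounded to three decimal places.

0.773

|+y⟩ = (|0⟩ + i|1⟩)/√2, so ⟨+y|ψ⟩ = (4 - i) / (√2·√11).
P = |4 - i|² / 22 = 17/22.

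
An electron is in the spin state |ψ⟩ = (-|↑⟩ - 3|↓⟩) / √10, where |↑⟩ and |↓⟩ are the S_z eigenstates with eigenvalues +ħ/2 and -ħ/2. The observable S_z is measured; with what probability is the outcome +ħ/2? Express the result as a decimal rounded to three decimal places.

The +ħ/2 outcome corresponds to |↑⟩. Its amplitude in |ψ⟩ is -1/√10.
P = |-1|² / 10 = 1/10.

0.100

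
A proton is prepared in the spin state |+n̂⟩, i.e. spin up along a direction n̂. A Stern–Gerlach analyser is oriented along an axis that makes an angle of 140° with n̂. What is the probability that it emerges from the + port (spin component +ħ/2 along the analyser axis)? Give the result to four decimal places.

0.1170

For spin-½, the probability of finding spin-up along an axis at angle θ to the initial spin direction is cos²(θ/2); spin-down is sin²(θ/2).
θ = 140°, so P = cos²(70°) ≈ 0.1170.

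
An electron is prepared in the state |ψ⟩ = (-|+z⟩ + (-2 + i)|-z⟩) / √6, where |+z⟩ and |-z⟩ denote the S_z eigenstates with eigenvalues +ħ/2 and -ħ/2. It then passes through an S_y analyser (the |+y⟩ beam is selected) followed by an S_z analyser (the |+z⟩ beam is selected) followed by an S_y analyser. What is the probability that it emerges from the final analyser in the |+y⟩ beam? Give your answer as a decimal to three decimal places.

First analyser (S_y): P(|+y⟩) = |⟨+y|ψ⟩|² = 4/12.
After stage 1 the state is |+y⟩; P(|+z⟩) = |⟨+z|+y⟩|² = 1/2.
After stage 2 the state is |+z⟩; P(|+y⟩) = |⟨+y|+z⟩|² = 1/2.
Joint probability = 4/12 × 1/2 × 1/2 = 0.083.

0.083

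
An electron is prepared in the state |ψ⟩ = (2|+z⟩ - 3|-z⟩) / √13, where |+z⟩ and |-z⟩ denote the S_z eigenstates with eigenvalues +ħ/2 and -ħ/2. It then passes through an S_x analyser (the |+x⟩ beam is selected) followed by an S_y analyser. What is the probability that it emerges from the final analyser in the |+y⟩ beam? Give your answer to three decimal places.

0.019

First analyser (S_x): P(|+x⟩) = |⟨+x|ψ⟩|² = 1/26.
After stage 1 the state is |+x⟩; P(|+y⟩) = |⟨+y|+x⟩|² = 1/2.
Joint probability = 1/26 × 1/2 = 0.019.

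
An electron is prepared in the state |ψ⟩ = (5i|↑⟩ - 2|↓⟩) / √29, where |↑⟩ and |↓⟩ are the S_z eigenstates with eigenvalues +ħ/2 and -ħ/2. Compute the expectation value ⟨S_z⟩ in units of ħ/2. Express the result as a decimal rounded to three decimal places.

⟨σ_z⟩ = |a|² - |b|² divided by |a|²+|b|², with a, b the |↑⟩, |↓⟩ amplitudes.
= (25 - 4)/29 = 21/29.
⟨S_z⟩ = (ħ/2)·⟨σ_z⟩.

0.724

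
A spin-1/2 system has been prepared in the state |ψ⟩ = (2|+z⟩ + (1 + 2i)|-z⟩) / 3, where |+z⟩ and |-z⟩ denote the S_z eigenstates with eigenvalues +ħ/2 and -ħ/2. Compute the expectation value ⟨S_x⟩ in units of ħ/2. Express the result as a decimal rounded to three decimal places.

⟨σ_x⟩ = 2 Re(a* b)/(|a|²+|b|²) with a = 2, b = (1 + 2i).
a* b = (2 + 4i), so ⟨σ_x⟩ = 4/9.
⟨S_x⟩ = (ħ/2)·⟨σ_x⟩.

0.444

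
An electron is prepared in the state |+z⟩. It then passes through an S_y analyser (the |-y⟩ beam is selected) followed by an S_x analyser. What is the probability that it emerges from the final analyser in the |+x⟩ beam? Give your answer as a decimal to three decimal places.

0.250

First analyser (S_y): from |+z⟩, P(|-y⟩) = 1/2.
After stage 1 the state is |-y⟩; P(|+x⟩) = |⟨+x|-y⟩|² = 1/2.
Joint probability = 1/2 × 1/2 = 0.250.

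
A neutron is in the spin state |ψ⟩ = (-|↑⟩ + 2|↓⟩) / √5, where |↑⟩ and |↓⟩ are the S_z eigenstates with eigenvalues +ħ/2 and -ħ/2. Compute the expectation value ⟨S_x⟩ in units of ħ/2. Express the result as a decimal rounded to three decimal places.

⟨σ_x⟩ = 2 Re(a* b)/(|a|²+|b|²) with a = -1, b = 2.
a* b = -2, so ⟨σ_x⟩ = -4/5.
⟨S_x⟩ = (ħ/2)·⟨σ_x⟩.

-0.800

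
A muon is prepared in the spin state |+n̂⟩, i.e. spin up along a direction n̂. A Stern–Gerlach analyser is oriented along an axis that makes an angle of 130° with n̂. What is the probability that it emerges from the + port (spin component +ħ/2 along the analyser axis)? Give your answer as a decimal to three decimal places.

0.179

For spin-½, the probability of finding spin-up along an axis at angle θ to the initial spin direction is cos²(θ/2); spin-down is sin²(θ/2).
θ = 130°, so P = cos²(65°) ≈ 0.179.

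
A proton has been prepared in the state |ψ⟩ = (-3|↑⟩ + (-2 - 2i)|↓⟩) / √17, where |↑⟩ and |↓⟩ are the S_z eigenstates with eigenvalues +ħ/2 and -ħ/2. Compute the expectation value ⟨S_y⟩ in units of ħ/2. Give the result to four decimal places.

⟨σ_y⟩ = 2 Im(a* b)/(|a|²+|b|²) with a = -3, b = (-2 - 2i).
a* b = (6 + 6i), so ⟨σ_y⟩ = 12/17.
⟨S_y⟩ = (ħ/2)·⟨σ_y⟩.

0.7059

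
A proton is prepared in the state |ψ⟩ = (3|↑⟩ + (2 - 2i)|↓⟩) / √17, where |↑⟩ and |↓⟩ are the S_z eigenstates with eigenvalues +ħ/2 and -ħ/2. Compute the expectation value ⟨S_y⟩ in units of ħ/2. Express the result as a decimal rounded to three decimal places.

⟨σ_y⟩ = 2 Im(a* b)/(|a|²+|b|²) with a = 3, b = (2 - 2i).
a* b = (6 - 6i), so ⟨σ_y⟩ = -12/17.
⟨S_y⟩ = (ħ/2)·⟨σ_y⟩.

-0.706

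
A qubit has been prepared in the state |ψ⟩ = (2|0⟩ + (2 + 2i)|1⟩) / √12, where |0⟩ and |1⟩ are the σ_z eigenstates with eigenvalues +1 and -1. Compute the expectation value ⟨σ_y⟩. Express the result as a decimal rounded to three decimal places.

0.667

⟨σ_y⟩ = 2 Im(a* b)/(|a|²+|b|²) with a = 2, b = (2 + 2i).
a* b = (4 + 4i), so ⟨σ_y⟩ = 8/12.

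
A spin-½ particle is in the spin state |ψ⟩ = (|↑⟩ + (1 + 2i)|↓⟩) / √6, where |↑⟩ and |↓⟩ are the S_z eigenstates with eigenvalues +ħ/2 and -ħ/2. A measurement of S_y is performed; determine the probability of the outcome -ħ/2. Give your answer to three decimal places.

|-y⟩ = (|↑⟩ - i|↓⟩)/√2, so ⟨-y|ψ⟩ = (-1 + i) / (√2·√6).
P = |-1 + i|² / 12 = 2/12.

0.167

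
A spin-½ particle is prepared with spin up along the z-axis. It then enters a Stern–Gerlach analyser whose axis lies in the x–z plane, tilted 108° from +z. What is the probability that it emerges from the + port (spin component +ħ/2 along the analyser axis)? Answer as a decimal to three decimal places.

For spin-½, the probability of finding spin-up along an axis at angle θ to the initial spin direction is cos²(θ/2); spin-down is sin²(θ/2).
θ = 108°, so P = cos²(54°) ≈ 0.345.

0.345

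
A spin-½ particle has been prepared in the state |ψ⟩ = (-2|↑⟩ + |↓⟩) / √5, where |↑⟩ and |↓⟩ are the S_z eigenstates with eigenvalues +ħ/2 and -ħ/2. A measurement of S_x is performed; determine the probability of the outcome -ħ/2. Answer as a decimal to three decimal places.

0.900

|-x⟩ = (|↑⟩ - |↓⟩)/√2, so ⟨-x|ψ⟩ = (-3) / (√2·√5).
P = |-3|² / 10 = 9/10.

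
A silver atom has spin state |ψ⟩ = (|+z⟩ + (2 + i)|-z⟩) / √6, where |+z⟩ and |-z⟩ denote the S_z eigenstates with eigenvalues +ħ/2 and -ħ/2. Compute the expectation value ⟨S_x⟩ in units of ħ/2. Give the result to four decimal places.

0.6667

⟨σ_x⟩ = 2 Re(a* b)/(|a|²+|b|²) with a = 1, b = (2 + i).
a* b = (2 + i), so ⟨σ_x⟩ = 4/6.
⟨S_x⟩ = (ħ/2)·⟨σ_x⟩.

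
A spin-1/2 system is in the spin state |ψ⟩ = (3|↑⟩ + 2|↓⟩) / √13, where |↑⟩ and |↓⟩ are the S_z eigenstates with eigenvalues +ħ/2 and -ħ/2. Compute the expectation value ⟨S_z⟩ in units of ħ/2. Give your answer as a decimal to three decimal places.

0.385

⟨σ_z⟩ = |a|² - |b|² divided by |a|²+|b|², with a, b the |↑⟩, |↓⟩ amplitudes.
= (9 - 4)/13 = 5/13.
⟨S_z⟩ = (ħ/2)·⟨σ_z⟩.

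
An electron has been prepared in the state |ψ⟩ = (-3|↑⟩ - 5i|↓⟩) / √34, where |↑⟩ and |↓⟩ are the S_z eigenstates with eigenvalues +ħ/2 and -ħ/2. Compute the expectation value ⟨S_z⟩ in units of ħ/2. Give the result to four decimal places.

-0.4706

⟨σ_z⟩ = |a|² - |b|² divided by |a|²+|b|², with a, b the |↑⟩, |↓⟩ amplitudes.
= (9 - 25)/34 = -16/34.
⟨S_z⟩ = (ħ/2)·⟨σ_z⟩.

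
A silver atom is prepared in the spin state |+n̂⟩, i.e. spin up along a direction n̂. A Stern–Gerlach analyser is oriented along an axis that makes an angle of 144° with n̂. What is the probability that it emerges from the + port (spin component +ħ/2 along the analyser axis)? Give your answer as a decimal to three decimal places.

For spin-½, the probability of finding spin-up along an axis at angle θ to the initial spin direction is cos²(θ/2); spin-down is sin²(θ/2).
θ = 144°, so P = cos²(72°) ≈ 0.095.

0.095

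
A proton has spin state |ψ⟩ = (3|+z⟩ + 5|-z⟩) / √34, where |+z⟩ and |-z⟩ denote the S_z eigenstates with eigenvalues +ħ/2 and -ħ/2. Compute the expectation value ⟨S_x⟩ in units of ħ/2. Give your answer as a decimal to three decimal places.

⟨σ_x⟩ = 2 Re(a* b)/(|a|²+|b|²) with a = 3, b = 5.
a* b = 15, so ⟨σ_x⟩ = 30/34.
⟨S_x⟩ = (ħ/2)·⟨σ_x⟩.

0.882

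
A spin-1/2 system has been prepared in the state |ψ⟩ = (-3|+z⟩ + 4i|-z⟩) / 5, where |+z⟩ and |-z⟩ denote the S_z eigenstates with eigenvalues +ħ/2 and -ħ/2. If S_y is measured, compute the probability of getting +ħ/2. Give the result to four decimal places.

|+y⟩ = (|+z⟩ + i|-z⟩)/√2, so ⟨+y|ψ⟩ = (1) / (√2·5).
P = |1|² / 50 = 1/50.

0.0200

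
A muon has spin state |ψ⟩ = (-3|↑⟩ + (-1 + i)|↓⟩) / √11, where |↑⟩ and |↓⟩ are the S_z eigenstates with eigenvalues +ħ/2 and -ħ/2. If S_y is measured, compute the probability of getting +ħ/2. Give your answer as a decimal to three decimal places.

|+y⟩ = (|↑⟩ + i|↓⟩)/√2, so ⟨+y|ψ⟩ = (-2 + i) / (√2·√11).
P = |-2 + i|² / 22 = 5/22.

0.227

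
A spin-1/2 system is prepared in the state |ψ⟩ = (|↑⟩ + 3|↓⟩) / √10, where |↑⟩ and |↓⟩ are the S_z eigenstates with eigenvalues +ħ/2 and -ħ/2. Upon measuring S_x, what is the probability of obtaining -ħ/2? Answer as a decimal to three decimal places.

|-x⟩ = (|↑⟩ - |↓⟩)/√2, so ⟨-x|ψ⟩ = (-2) / (√2·√10).
P = |-2|² / 20 = 4/20.

0.200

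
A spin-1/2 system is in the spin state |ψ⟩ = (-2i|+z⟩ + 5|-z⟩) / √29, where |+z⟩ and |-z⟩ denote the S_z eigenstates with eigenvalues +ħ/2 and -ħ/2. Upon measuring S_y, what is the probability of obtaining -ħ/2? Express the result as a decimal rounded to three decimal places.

|-y⟩ = (|+z⟩ - i|-z⟩)/√2, so ⟨-y|ψ⟩ = (3i) / (√2·√29).
P = |3i|² / 58 = 9/58.

0.155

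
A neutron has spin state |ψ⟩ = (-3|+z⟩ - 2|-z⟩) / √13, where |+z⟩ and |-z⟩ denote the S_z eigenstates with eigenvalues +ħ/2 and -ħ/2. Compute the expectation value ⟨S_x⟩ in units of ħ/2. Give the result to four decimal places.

⟨σ_x⟩ = 2 Re(a* b)/(|a|²+|b|²) with a = -3, b = -2.
a* b = 6, so ⟨σ_x⟩ = 12/13.
⟨S_x⟩ = (ħ/2)·⟨σ_x⟩.

0.9231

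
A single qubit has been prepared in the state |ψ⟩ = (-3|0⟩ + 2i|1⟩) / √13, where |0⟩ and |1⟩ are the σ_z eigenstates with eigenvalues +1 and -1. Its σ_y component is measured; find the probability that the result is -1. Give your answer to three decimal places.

|-y⟩ = (|0⟩ - i|1⟩)/√2, so ⟨-y|ψ⟩ = (-5) / (√2·√13).
P = |-5|² / 26 = 25/26.

0.962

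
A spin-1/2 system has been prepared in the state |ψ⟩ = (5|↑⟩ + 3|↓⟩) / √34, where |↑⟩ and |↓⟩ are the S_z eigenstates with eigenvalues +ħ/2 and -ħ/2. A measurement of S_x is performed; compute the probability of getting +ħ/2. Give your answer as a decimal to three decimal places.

|+x⟩ = (|↑⟩ + |↓⟩)/√2, so ⟨+x|ψ⟩ = (8) / (√2·√34).
P = |8|² / 68 = 64/68.

0.941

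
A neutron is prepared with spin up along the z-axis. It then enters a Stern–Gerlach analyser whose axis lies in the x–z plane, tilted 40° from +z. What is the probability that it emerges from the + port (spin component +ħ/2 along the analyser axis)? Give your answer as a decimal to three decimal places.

For spin-½, the probability of finding spin-up along an axis at angle θ to the initial spin direction is cos²(θ/2); spin-down is sin²(θ/2).
θ = 40°, so P = cos²(20°) ≈ 0.883.

0.883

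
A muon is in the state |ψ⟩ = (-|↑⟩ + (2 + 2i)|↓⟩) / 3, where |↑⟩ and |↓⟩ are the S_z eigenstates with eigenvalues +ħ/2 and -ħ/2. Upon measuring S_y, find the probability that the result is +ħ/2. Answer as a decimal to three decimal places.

0.278

|+y⟩ = (|↑⟩ + i|↓⟩)/√2, so ⟨+y|ψ⟩ = (1 - 2i) / (√2·3).
P = |1 - 2i|² / 18 = 5/18.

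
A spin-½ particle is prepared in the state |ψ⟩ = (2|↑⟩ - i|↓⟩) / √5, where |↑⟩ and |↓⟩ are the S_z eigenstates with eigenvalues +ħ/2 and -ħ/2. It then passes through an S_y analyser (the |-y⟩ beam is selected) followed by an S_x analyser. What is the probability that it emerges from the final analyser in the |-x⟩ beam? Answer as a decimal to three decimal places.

First analyser (S_y): P(|-y⟩) = |⟨-y|ψ⟩|² = 9/10.
After stage 1 the state is |-y⟩; P(|-x⟩) = |⟨-x|-y⟩|² = 1/2.
Joint probability = 9/10 × 1/2 = 0.450.

0.450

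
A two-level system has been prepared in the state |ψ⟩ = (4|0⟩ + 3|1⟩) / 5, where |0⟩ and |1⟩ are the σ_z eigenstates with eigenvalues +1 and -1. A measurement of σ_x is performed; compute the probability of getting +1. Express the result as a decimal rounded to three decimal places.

0.980

|+x⟩ = (|0⟩ + |1⟩)/√2, so ⟨+x|ψ⟩ = (7) / (√2·5).
P = |7|² / 50 = 49/50.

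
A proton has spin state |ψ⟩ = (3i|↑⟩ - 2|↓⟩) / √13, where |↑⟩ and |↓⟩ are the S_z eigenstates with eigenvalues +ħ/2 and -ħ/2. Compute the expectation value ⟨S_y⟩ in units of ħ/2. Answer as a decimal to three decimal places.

0.923

⟨σ_y⟩ = 2 Im(a* b)/(|a|²+|b|²) with a = 3i, b = -2.
a* b = 6i, so ⟨σ_y⟩ = 12/13.
⟨S_y⟩ = (ħ/2)·⟨σ_y⟩.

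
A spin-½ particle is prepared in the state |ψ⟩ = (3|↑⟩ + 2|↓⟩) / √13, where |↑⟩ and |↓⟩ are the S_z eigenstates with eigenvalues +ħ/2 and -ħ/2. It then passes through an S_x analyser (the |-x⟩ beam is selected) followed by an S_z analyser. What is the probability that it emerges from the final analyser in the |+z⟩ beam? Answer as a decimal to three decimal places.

First analyser (S_x): P(|-x⟩) = |⟨-x|ψ⟩|² = 1/26.
After stage 1 the state is |-x⟩; P(|+z⟩) = |⟨+z|-x⟩|² = 1/2.
Joint probability = 1/26 × 1/2 = 0.019.

0.019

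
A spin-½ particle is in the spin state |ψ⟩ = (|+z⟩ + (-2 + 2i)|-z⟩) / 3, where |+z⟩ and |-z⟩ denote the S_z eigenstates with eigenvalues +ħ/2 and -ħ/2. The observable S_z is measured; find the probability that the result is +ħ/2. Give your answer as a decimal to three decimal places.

0.111

The +ħ/2 outcome corresponds to |+z⟩. Its amplitude in |ψ⟩ is 1/3.
P = |1|² / 9 = 1/9.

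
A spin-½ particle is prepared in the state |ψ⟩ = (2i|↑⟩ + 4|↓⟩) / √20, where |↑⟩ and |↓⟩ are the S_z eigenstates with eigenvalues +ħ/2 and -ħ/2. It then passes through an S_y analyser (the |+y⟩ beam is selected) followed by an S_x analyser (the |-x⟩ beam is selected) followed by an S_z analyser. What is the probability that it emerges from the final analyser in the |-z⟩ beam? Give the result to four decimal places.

0.0250

First analyser (S_y): P(|+y⟩) = |⟨+y|ψ⟩|² = 4/40.
After stage 1 the state is |+y⟩; P(|-x⟩) = |⟨-x|+y⟩|² = 1/2.
After stage 2 the state is |-x⟩; P(|-z⟩) = |⟨-z|-x⟩|² = 1/2.
Joint probability = 4/40 × 1/2 × 1/2 = 0.0250.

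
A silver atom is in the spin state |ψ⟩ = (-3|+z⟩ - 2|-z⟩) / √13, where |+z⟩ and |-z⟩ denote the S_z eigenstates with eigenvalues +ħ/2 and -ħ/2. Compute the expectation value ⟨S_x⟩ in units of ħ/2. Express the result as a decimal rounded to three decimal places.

⟨σ_x⟩ = 2 Re(a* b)/(|a|²+|b|²) with a = -3, b = -2.
a* b = 6, so ⟨σ_x⟩ = 12/13.
⟨S_x⟩ = (ħ/2)·⟨σ_x⟩.

0.923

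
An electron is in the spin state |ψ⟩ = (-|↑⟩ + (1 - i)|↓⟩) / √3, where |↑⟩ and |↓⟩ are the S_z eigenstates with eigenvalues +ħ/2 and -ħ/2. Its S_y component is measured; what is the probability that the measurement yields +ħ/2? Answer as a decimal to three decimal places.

0.833

|+y⟩ = (|↑⟩ + i|↓⟩)/√2, so ⟨+y|ψ⟩ = (-2 - i) / (√2·√3).
P = |-2 - i|² / 6 = 5/6.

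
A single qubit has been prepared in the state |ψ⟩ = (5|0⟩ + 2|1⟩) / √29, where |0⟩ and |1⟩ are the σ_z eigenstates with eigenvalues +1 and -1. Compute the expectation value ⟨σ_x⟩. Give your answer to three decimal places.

⟨σ_x⟩ = 2 Re(a* b)/(|a|²+|b|²) with a = 5, b = 2.
a* b = 10, so ⟨σ_x⟩ = 20/29.

0.690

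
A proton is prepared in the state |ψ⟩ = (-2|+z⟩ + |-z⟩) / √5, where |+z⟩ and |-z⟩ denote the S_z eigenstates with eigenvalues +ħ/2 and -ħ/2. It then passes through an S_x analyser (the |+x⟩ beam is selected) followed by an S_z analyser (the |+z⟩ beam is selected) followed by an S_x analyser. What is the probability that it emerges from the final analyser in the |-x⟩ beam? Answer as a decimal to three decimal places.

0.025

First analyser (S_x): P(|+x⟩) = |⟨+x|ψ⟩|² = 1/10.
After stage 1 the state is |+x⟩; P(|+z⟩) = |⟨+z|+x⟩|² = 1/2.
After stage 2 the state is |+z⟩; P(|-x⟩) = |⟨-x|+z⟩|² = 1/2.
Joint probability = 1/10 × 1/2 × 1/2 = 0.025.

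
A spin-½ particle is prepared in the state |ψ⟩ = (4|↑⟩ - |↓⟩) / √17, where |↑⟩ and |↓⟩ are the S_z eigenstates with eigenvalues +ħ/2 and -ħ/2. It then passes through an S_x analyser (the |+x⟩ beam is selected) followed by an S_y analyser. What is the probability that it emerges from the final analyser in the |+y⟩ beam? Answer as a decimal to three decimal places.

First analyser (S_x): P(|+x⟩) = |⟨+x|ψ⟩|² = 9/34.
After stage 1 the state is |+x⟩; P(|+y⟩) = |⟨+y|+x⟩|² = 1/2.
Joint probability = 9/34 × 1/2 = 0.132.

0.132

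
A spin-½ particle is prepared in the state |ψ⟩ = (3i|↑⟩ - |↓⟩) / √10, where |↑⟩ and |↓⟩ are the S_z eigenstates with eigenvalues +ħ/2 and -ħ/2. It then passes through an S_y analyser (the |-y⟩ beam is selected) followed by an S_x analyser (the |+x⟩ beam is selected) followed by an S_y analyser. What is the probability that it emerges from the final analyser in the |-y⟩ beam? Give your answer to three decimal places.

0.050

First analyser (S_y): P(|-y⟩) = |⟨-y|ψ⟩|² = 4/20.
After stage 1 the state is |-y⟩; P(|+x⟩) = |⟨+x|-y⟩|² = 1/2.
After stage 2 the state is |+x⟩; P(|-y⟩) = |⟨-y|+x⟩|² = 1/2.
Joint probability = 4/20 × 1/2 × 1/2 = 0.050.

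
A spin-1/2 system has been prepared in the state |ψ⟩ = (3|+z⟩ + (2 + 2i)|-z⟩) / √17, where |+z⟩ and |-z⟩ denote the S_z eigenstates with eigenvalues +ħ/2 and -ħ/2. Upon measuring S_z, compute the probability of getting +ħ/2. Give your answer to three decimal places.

The +ħ/2 outcome corresponds to |+z⟩. Its amplitude in |ψ⟩ is 3/√17.
P = |3|² / 17 = 9/17.

0.529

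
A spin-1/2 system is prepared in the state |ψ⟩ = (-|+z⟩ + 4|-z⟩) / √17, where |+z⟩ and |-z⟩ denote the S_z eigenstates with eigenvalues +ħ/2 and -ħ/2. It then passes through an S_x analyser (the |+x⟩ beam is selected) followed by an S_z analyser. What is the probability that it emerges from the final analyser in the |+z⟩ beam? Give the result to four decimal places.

First analyser (S_x): P(|+x⟩) = |⟨+x|ψ⟩|² = 9/34.
After stage 1 the state is |+x⟩; P(|+z⟩) = |⟨+z|+x⟩|² = 1/2.
Joint probability = 9/34 × 1/2 = 0.1324.

0.1324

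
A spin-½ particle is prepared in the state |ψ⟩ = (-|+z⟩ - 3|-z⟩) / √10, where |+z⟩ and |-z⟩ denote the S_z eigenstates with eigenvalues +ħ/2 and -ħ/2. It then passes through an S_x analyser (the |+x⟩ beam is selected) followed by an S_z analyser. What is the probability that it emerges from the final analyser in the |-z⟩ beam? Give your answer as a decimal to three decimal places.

0.400

First analyser (S_x): P(|+x⟩) = |⟨+x|ψ⟩|² = 16/20.
After stage 1 the state is |+x⟩; P(|-z⟩) = |⟨-z|+x⟩|² = 1/2.
Joint probability = 16/20 × 1/2 = 0.400.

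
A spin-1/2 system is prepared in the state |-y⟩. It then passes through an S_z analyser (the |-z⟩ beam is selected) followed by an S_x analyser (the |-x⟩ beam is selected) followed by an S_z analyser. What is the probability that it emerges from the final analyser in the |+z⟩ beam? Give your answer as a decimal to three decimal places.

0.125

First analyser (S_z): from |-y⟩, P(|-z⟩) = 1/2.
After stage 1 the state is |-z⟩; P(|-x⟩) = |⟨-x|-z⟩|² = 1/2.
After stage 2 the state is |-x⟩; P(|+z⟩) = |⟨+z|-x⟩|² = 1/2.
Joint probability = 1/2 × 1/2 × 1/2 = 0.125.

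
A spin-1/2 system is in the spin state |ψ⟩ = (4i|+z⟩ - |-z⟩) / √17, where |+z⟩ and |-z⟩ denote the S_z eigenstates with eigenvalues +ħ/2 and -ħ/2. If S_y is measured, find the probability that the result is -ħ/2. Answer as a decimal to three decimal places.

|-y⟩ = (|+z⟩ - i|-z⟩)/√2, so ⟨-y|ψ⟩ = (3i) / (√2·√17).
P = |3i|² / 34 = 9/34.

0.265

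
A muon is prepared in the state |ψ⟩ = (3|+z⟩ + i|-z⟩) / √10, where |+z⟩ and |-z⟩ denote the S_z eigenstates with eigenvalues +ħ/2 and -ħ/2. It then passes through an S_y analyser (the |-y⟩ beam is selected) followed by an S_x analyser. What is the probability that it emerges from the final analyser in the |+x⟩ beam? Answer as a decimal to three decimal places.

First analyser (S_y): P(|-y⟩) = |⟨-y|ψ⟩|² = 4/20.
After stage 1 the state is |-y⟩; P(|+x⟩) = |⟨+x|-y⟩|² = 1/2.
Joint probability = 4/20 × 1/2 = 0.100.

0.100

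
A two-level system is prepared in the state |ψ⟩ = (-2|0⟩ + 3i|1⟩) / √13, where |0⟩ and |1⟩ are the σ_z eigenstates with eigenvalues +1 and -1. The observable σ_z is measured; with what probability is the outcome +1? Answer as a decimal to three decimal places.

0.308

The +1 outcome corresponds to |0⟩. Its amplitude in |ψ⟩ is -2/√13.
P = |-2|² / 13 = 4/13.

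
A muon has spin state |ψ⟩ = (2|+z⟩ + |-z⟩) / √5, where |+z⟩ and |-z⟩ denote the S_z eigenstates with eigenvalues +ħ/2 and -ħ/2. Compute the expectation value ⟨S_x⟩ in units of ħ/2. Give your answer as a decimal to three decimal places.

⟨σ_x⟩ = 2 Re(a* b)/(|a|²+|b|²) with a = 2, b = 1.
a* b = 2, so ⟨σ_x⟩ = 4/5.
⟨S_x⟩ = (ħ/2)·⟨σ_x⟩.

0.800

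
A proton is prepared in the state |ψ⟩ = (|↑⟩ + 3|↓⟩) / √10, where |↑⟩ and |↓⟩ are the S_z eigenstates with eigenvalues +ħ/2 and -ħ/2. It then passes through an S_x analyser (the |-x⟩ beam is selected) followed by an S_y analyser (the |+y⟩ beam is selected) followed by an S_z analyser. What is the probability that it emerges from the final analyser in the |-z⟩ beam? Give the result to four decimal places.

First analyser (S_x): P(|-x⟩) = |⟨-x|ψ⟩|² = 4/20.
After stage 1 the state is |-x⟩; P(|+y⟩) = |⟨+y|-x⟩|² = 1/2.
After stage 2 the state is |+y⟩; P(|-z⟩) = |⟨-z|+y⟩|² = 1/2.
Joint probability = 4/20 × 1/2 × 1/2 = 0.0500.

0.0500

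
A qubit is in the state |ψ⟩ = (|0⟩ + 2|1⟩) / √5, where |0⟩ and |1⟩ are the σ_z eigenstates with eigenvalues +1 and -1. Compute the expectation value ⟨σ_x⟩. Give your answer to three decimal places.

⟨σ_x⟩ = 2 Re(a* b)/(|a|²+|b|²) with a = 1, b = 2.
a* b = 2, so ⟨σ_x⟩ = 4/5.

0.800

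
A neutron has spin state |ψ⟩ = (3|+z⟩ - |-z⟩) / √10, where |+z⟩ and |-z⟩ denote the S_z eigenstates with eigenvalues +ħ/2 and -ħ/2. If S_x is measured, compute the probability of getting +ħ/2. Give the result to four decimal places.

0.2000

|+x⟩ = (|+z⟩ + |-z⟩)/√2, so ⟨+x|ψ⟩ = (2) / (√2·√10).
P = |2|² / 20 = 4/20.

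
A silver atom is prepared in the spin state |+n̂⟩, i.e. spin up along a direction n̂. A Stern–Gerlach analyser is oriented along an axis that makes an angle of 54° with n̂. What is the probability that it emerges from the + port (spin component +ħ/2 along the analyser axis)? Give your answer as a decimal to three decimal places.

For spin-½, the probability of finding spin-up along an axis at angle θ to the initial spin direction is cos²(θ/2); spin-down is sin²(θ/2).
θ = 54°, so P = cos²(27°) ≈ 0.794.

0.794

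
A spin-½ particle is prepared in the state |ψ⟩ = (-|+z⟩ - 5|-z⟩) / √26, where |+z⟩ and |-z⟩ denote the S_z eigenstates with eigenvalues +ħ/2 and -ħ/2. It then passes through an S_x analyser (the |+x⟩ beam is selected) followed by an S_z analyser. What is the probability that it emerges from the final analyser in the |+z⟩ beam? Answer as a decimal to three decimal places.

First analyser (S_x): P(|+x⟩) = |⟨+x|ψ⟩|² = 36/52.
After stage 1 the state is |+x⟩; P(|+z⟩) = |⟨+z|+x⟩|² = 1/2.
Joint probability = 36/52 × 1/2 = 0.346.

0.346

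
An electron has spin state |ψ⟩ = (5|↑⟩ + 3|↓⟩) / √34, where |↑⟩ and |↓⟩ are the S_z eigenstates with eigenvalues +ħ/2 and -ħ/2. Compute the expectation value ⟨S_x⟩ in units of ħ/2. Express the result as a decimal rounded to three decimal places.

0.882

⟨σ_x⟩ = 2 Re(a* b)/(|a|²+|b|²) with a = 5, b = 3.
a* b = 15, so ⟨σ_x⟩ = 30/34.
⟨S_x⟩ = (ħ/2)·⟨σ_x⟩.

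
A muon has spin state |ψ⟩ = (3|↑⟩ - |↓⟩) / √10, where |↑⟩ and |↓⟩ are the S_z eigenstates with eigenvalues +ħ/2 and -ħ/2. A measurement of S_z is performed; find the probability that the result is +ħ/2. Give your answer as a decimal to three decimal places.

0.900

The +ħ/2 outcome corresponds to |↑⟩. Its amplitude in |ψ⟩ is 3/√10.
P = |3|² / 10 = 9/10.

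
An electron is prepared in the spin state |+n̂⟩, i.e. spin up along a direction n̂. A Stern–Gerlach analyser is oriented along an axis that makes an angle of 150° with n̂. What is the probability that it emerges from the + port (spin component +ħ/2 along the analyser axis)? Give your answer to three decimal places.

0.067

For spin-½, the probability of finding spin-up along an axis at angle θ to the initial spin direction is cos²(θ/2); spin-down is sin²(θ/2).
θ = 150°, so P = cos²(75°) ≈ 0.067.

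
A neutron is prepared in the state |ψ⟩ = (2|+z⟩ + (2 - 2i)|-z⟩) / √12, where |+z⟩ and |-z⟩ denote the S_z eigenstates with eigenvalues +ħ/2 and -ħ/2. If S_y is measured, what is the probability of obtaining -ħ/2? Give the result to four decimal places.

|-y⟩ = (|+z⟩ - i|-z⟩)/√2, so ⟨-y|ψ⟩ = (4 + 2i) / (√2·√12).
P = |4 + 2i|² / 24 = 20/24.

0.8333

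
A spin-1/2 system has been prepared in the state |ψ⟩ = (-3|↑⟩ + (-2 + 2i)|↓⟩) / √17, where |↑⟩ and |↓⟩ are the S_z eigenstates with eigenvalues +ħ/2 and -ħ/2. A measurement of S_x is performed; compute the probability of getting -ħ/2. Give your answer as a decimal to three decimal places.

0.147

|-x⟩ = (|↑⟩ - |↓⟩)/√2, so ⟨-x|ψ⟩ = (-1 - 2i) / (√2·√17).
P = |-1 - 2i|² / 34 = 5/34.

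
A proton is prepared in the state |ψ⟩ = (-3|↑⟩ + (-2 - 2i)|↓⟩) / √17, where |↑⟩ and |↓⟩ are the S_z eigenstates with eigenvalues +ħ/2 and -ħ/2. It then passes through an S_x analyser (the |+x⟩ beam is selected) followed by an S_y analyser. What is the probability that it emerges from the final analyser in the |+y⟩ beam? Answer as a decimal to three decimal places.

First analyser (S_x): P(|+x⟩) = |⟨+x|ψ⟩|² = 29/34.
After stage 1 the state is |+x⟩; P(|+y⟩) = |⟨+y|+x⟩|² = 1/2.
Joint probability = 29/34 × 1/2 = 0.426.

0.426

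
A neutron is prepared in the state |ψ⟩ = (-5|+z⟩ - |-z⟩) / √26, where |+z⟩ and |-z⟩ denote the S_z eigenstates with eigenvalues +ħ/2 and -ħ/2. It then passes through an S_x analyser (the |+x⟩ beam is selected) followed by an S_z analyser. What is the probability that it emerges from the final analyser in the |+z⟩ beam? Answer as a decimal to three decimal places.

0.346

First analyser (S_x): P(|+x⟩) = |⟨+x|ψ⟩|² = 36/52.
After stage 1 the state is |+x⟩; P(|+z⟩) = |⟨+z|+x⟩|² = 1/2.
Joint probability = 36/52 × 1/2 = 0.346.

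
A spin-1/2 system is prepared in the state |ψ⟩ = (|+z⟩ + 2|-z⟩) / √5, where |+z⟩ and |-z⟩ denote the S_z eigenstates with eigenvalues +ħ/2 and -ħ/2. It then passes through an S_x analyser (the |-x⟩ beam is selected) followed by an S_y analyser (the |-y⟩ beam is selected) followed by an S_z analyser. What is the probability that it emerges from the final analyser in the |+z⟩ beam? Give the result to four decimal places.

0.0250

First analyser (S_x): P(|-x⟩) = |⟨-x|ψ⟩|² = 1/10.
After stage 1 the state is |-x⟩; P(|-y⟩) = |⟨-y|-x⟩|² = 1/2.
After stage 2 the state is |-y⟩; P(|+z⟩) = |⟨+z|-y⟩|² = 1/2.
Joint probability = 1/10 × 1/2 × 1/2 = 0.0250.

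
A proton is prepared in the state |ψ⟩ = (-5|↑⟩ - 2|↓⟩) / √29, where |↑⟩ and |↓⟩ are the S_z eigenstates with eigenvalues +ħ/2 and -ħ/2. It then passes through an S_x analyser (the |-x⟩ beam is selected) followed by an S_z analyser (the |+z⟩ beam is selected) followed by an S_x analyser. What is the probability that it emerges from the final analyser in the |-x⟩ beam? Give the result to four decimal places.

First analyser (S_x): P(|-x⟩) = |⟨-x|ψ⟩|² = 9/58.
After stage 1 the state is |-x⟩; P(|+z⟩) = |⟨+z|-x⟩|² = 1/2.
After stage 2 the state is |+z⟩; P(|-x⟩) = |⟨-x|+z⟩|² = 1/2.
Joint probability = 9/58 × 1/2 × 1/2 = 0.0388.

0.0388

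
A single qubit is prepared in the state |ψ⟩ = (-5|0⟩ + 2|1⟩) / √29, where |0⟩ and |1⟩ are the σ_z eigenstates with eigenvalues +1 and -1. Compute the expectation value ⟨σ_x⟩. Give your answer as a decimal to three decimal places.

-0.690

⟨σ_x⟩ = 2 Re(a* b)/(|a|²+|b|²) with a = -5, b = 2.
a* b = -10, so ⟨σ_x⟩ = -20/29.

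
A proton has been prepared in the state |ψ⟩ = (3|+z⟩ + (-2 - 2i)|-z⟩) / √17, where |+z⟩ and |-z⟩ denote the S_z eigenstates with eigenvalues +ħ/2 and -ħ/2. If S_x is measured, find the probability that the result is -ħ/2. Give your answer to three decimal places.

|-x⟩ = (|+z⟩ - |-z⟩)/√2, so ⟨-x|ψ⟩ = (5 + 2i) / (√2·√17).
P = |5 + 2i|² / 34 = 29/34.

0.853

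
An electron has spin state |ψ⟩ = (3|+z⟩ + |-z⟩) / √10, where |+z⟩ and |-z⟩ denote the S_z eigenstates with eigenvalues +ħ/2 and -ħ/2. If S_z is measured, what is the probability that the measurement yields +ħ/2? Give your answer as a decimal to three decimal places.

0.900

The +ħ/2 outcome corresponds to |+z⟩. Its amplitude in |ψ⟩ is 3/√10.
P = |3|² / 10 = 9/10.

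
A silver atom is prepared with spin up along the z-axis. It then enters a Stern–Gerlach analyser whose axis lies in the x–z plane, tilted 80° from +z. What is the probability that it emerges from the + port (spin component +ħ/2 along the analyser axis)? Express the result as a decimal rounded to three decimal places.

For spin-½, the probability of finding spin-up along an axis at angle θ to the initial spin direction is cos²(θ/2); spin-down is sin²(θ/2).
θ = 80°, so P = cos²(40°) ≈ 0.587.

0.587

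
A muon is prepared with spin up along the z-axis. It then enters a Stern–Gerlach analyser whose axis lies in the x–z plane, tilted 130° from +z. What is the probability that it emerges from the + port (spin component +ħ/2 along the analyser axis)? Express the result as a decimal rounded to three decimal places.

For spin-½, the probability of finding spin-up along an axis at angle θ to the initial spin direction is cos²(θ/2); spin-down is sin²(θ/2).
θ = 130°, so P = cos²(65°) ≈ 0.179.

0.179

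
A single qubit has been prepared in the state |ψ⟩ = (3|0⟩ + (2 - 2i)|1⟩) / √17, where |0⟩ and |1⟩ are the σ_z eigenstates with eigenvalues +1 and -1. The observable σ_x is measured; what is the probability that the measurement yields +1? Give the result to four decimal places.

0.8529

|+x⟩ = (|0⟩ + |1⟩)/√2, so ⟨+x|ψ⟩ = (5 - 2i) / (√2·√17).
P = |5 - 2i|² / 34 = 29/34.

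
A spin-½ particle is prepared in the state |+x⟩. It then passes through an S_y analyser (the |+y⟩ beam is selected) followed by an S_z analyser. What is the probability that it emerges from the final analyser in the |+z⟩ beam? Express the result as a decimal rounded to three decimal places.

First analyser (S_y): from |+x⟩, P(|+y⟩) = 1/2.
After stage 1 the state is |+y⟩; P(|+z⟩) = |⟨+z|+y⟩|² = 1/2.
Joint probability = 1/2 × 1/2 = 0.250.

0.250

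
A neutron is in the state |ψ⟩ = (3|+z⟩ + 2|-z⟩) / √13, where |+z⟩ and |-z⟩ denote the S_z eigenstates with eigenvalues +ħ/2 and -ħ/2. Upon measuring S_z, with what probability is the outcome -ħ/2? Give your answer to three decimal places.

0.308

The -ħ/2 outcome corresponds to |-z⟩. Its amplitude in |ψ⟩ is 2/√13.
P = |2|² / 13 = 4/13.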